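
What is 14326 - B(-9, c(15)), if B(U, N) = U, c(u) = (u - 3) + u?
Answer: 14335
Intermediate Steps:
c(u) = -3 + 2*u (c(u) = (-3 + u) + u = -3 + 2*u)
14326 - B(-9, c(15)) = 14326 - 1*(-9) = 14326 + 9 = 14335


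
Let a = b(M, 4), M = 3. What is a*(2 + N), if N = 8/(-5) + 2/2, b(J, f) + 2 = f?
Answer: 14/5 ≈ 2.8000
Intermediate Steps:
b(J, f) = -2 + f
N = -⅗ (N = 8*(-⅕) + 2*(½) = -8/5 + 1 = -⅗ ≈ -0.60000)
a = 2 (a = -2 + 4 = 2)
a*(2 + N) = 2*(2 - ⅗) = 2*(7/5) = 14/5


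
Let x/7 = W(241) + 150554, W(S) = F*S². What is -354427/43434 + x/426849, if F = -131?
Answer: -806273181563/6179919822 ≈ -130.47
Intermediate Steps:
W(S) = -131*S²
x = -52206399 (x = 7*(-131*241² + 150554) = 7*(-131*58081 + 150554) = 7*(-7608611 + 150554) = 7*(-7458057) = -52206399)
-354427/43434 + x/426849 = -354427/43434 - 52206399/426849 = -354427*1/43434 - 52206399*1/426849 = -354427/43434 - 17402133/142283 = -806273181563/6179919822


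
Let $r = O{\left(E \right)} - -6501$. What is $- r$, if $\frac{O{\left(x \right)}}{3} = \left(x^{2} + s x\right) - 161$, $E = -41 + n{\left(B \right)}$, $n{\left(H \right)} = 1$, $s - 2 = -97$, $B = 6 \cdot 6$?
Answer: $-22218$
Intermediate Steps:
$B = 36$
$s = -95$ ($s = 2 - 97 = -95$)
$E = -40$ ($E = -41 + 1 = -40$)
$O{\left(x \right)} = -483 - 285 x + 3 x^{2}$ ($O{\left(x \right)} = 3 \left(\left(x^{2} - 95 x\right) - 161\right) = 3 \left(-161 + x^{2} - 95 x\right) = -483 - 285 x + 3 x^{2}$)
$r = 22218$ ($r = \left(-483 - -11400 + 3 \left(-40\right)^{2}\right) - -6501 = \left(-483 + 11400 + 3 \cdot 1600\right) + 6501 = \left(-483 + 11400 + 4800\right) + 6501 = 15717 + 6501 = 22218$)
$- r = \left(-1\right) 22218 = -22218$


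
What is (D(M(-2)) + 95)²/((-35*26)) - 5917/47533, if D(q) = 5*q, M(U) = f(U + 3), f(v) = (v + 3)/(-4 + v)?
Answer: -677293031/77859054 ≈ -8.6990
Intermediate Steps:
f(v) = (3 + v)/(-4 + v)
M(U) = (6 + U)/(-1 + U) (M(U) = (3 + (U + 3))/(-4 + (U + 3)) = (3 + (3 + U))/(-4 + (3 + U)) = (6 + U)/(-1 + U))
(D(M(-2)) + 95)²/((-35*26)) - 5917/47533 = (5*((6 - 2)/(-1 - 2)) + 95)²/((-35*26)) - 5917/47533 = (5*(4/(-3)) + 95)²/(-910) - 5917*1/47533 = (5*(-⅓*4) + 95)²*(-1/910) - 5917/47533 = (5*(-4/3) + 95)²*(-1/910) - 5917/47533 = (-20/3 + 95)²*(-1/910) - 5917/47533 = (265/3)²*(-1/910) - 5917/47533 = (70225/9)*(-1/910) - 5917/47533 = -14045/1638 - 5917/47533 = -677293031/77859054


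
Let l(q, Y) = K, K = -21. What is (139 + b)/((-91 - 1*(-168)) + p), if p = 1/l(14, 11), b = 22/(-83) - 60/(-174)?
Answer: 7030065/3889712 ≈ 1.8073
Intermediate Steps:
l(q, Y) = -21
b = 192/2407 (b = 22*(-1/83) - 60*(-1/174) = -22/83 + 10/29 = 192/2407 ≈ 0.079767)
p = -1/21 (p = 1/(-21) = -1/21 ≈ -0.047619)
(139 + b)/((-91 - 1*(-168)) + p) = (139 + 192/2407)/((-91 - 1*(-168)) - 1/21) = 334765/(2407*((-91 + 168) - 1/21)) = 334765/(2407*(77 - 1/21)) = 334765/(2407*(1616/21)) = (334765/2407)*(21/1616) = 7030065/3889712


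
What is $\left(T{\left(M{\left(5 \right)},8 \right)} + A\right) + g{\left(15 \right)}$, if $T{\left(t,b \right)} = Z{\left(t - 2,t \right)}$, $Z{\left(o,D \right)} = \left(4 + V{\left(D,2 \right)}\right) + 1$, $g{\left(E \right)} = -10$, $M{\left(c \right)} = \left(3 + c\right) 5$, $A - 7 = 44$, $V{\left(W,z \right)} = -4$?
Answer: $42$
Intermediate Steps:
$A = 51$ ($A = 7 + 44 = 51$)
$M{\left(c \right)} = 15 + 5 c$
$Z{\left(o,D \right)} = 1$ ($Z{\left(o,D \right)} = \left(4 - 4\right) + 1 = 0 + 1 = 1$)
$T{\left(t,b \right)} = 1$
$\left(T{\left(M{\left(5 \right)},8 \right)} + A\right) + g{\left(15 \right)} = \left(1 + 51\right) - 10 = 52 - 10 = 42$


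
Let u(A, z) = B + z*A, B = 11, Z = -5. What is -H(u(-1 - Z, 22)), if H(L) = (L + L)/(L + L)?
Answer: -1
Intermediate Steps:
u(A, z) = 11 + A*z (u(A, z) = 11 + z*A = 11 + A*z)
H(L) = 1 (H(L) = (2*L)/((2*L)) = (2*L)*(1/(2*L)) = 1)
-H(u(-1 - Z, 22)) = -1*1 = -1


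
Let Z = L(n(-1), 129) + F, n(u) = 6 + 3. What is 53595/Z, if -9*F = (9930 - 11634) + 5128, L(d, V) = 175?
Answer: -482355/1849 ≈ -260.87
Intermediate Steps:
n(u) = 9
F = -3424/9 (F = -((9930 - 11634) + 5128)/9 = -(-1704 + 5128)/9 = -⅑*3424 = -3424/9 ≈ -380.44)
Z = -1849/9 (Z = 175 - 3424/9 = -1849/9 ≈ -205.44)
53595/Z = 53595/(-1849/9) = 53595*(-9/1849) = -482355/1849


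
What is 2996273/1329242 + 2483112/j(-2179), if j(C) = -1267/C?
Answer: 7192134878723507/1684149614 ≈ 4.2705e+6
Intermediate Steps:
2996273/1329242 + 2483112/j(-2179) = 2996273/1329242 + 2483112/((-1267/(-2179))) = 2996273*(1/1329242) + 2483112/((-1267*(-1/2179))) = 2996273/1329242 + 2483112/(1267/2179) = 2996273/1329242 + 2483112*(2179/1267) = 2996273/1329242 + 5410701048/1267 = 7192134878723507/1684149614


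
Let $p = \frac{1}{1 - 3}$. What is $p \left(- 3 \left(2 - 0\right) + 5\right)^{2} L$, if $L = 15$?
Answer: $- \frac{15}{2} \approx -7.5$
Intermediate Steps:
$p = - \frac{1}{2}$ ($p = \frac{1}{-2} = - \frac{1}{2} \approx -0.5$)
$p \left(- 3 \left(2 - 0\right) + 5\right)^{2} L = - \frac{\left(- 3 \left(2 - 0\right) + 5\right)^{2}}{2} \cdot 15 = - \frac{\left(- 3 \left(2 + 0\right) + 5\right)^{2}}{2} \cdot 15 = - \frac{\left(\left(-3\right) 2 + 5\right)^{2}}{2} \cdot 15 = - \frac{\left(-6 + 5\right)^{2}}{2} \cdot 15 = - \frac{\left(-1\right)^{2}}{2} \cdot 15 = \left(- \frac{1}{2}\right) 1 \cdot 15 = \left(- \frac{1}{2}\right) 15 = - \frac{15}{2}$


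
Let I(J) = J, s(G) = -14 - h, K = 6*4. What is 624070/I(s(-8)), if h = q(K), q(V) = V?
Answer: -312035/19 ≈ -16423.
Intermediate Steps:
K = 24
h = 24
s(G) = -38 (s(G) = -14 - 1*24 = -14 - 24 = -38)
624070/I(s(-8)) = 624070/(-38) = 624070*(-1/38) = -312035/19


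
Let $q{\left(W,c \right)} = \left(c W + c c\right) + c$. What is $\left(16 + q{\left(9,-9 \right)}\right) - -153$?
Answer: $160$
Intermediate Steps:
$q{\left(W,c \right)} = c + c^{2} + W c$ ($q{\left(W,c \right)} = \left(W c + c^{2}\right) + c = \left(c^{2} + W c\right) + c = c + c^{2} + W c$)
$\left(16 + q{\left(9,-9 \right)}\right) - -153 = \left(16 - 9 \left(1 + 9 - 9\right)\right) - -153 = \left(16 - 9\right) + 153 = 7 + 153 = 160$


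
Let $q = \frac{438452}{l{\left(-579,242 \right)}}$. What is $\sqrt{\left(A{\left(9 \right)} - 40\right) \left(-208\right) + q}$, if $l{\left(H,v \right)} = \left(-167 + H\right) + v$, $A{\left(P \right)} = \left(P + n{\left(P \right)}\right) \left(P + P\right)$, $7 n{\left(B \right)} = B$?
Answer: $\frac{i \sqrt{54789238}}{42} \approx 176.24 i$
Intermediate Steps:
$n{\left(B \right)} = \frac{B}{7}$
$A{\left(P \right)} = \frac{16 P^{2}}{7}$ ($A{\left(P \right)} = \left(P + \frac{P}{7}\right) \left(P + P\right) = \frac{8 P}{7} \cdot 2 P = \frac{16 P^{2}}{7}$)
$l{\left(H,v \right)} = -167 + H + v$
$q = - \frac{15659}{18}$ ($q = \frac{438452}{-167 - 579 + 242} = \frac{438452}{-504} = 438452 \left(- \frac{1}{504}\right) = - \frac{15659}{18} \approx -869.94$)
$\sqrt{\left(A{\left(9 \right)} - 40\right) \left(-208\right) + q} = \sqrt{\left(\frac{16 \cdot 9^{2}}{7} - 40\right) \left(-208\right) - \frac{15659}{18}} = \sqrt{\left(\frac{16}{7} \cdot 81 - 40\right) \left(-208\right) - \frac{15659}{18}} = \sqrt{\left(\frac{1296}{7} - 40\right) \left(-208\right) - \frac{15659}{18}} = \sqrt{\frac{1016}{7} \left(-208\right) - \frac{15659}{18}} = \sqrt{- \frac{211328}{7} - \frac{15659}{18}} = \sqrt{- \frac{3913517}{126}} = \frac{i \sqrt{54789238}}{42}$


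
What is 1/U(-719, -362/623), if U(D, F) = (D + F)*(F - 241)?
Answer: 388129/67471240995 ≈ 5.7525e-6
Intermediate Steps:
U(D, F) = (-241 + F)*(D + F) (U(D, F) = (D + F)*(-241 + F) = (-241 + F)*(D + F))
1/U(-719, -362/623) = 1/((-362/623)² - 241*(-719) - (-87242)/623 - (-260278)/623) = 1/((-362*1/623)² + 173279 - (-87242)/623 - (-260278)/623) = 1/((-362/623)² + 173279 - 241*(-362/623) - 719*(-362/623)) = 1/(131044/388129 + 173279 + 87242/623 + 260278/623) = 1/(67471240995/388129) = 388129/67471240995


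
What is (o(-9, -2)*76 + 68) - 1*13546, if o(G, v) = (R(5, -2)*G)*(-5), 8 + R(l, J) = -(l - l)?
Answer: -40838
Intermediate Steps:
R(l, J) = -8 (R(l, J) = -8 - (l - l) = -8 - 1*0 = -8 + 0 = -8)
o(G, v) = 40*G (o(G, v) = -8*G*(-5) = 40*G)
(o(-9, -2)*76 + 68) - 1*13546 = ((40*(-9))*76 + 68) - 1*13546 = (-360*76 + 68) - 13546 = (-27360 + 68) - 13546 = -27292 - 13546 = -40838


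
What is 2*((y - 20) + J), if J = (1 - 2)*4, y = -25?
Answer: -98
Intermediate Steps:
J = -4 (J = -1*4 = -4)
2*((y - 20) + J) = 2*((-25 - 20) - 4) = 2*(-45 - 4) = 2*(-49) = -98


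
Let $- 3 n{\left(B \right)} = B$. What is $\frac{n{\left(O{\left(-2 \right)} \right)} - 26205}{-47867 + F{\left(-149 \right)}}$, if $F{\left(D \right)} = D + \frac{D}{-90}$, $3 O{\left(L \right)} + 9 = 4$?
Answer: $\frac{2358400}{4321291} \approx 0.54576$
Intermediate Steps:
$O{\left(L \right)} = - \frac{5}{3}$ ($O{\left(L \right)} = -3 + \frac{1}{3} \cdot 4 = -3 + \frac{4}{3} = - \frac{5}{3}$)
$n{\left(B \right)} = - \frac{B}{3}$
$F{\left(D \right)} = \frac{89 D}{90}$ ($F{\left(D \right)} = D + D \left(- \frac{1}{90}\right) = D - \frac{D}{90} = \frac{89 D}{90}$)
$\frac{n{\left(O{\left(-2 \right)} \right)} - 26205}{-47867 + F{\left(-149 \right)}} = \frac{\left(- \frac{1}{3}\right) \left(- \frac{5}{3}\right) - 26205}{-47867 + \frac{89}{90} \left(-149\right)} = \frac{\frac{5}{9} - 26205}{-47867 - \frac{13261}{90}} = - \frac{235840}{9 \left(- \frac{4321291}{90}\right)} = \left(- \frac{235840}{9}\right) \left(- \frac{90}{4321291}\right) = \frac{2358400}{4321291}$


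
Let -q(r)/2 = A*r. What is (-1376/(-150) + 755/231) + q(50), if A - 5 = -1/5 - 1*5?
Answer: 187351/5775 ≈ 32.442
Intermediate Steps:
A = -⅕ (A = 5 + (-1/5 - 1*5) = 5 + (-1*⅕ - 5) = 5 + (-⅕ - 5) = 5 - 26/5 = -⅕ ≈ -0.20000)
q(r) = 2*r/5 (q(r) = -(-2)*r/5 = 2*r/5)
(-1376/(-150) + 755/231) + q(50) = (-1376/(-150) + 755/231) + (⅖)*50 = (-1376*(-1/150) + 755*(1/231)) + 20 = (688/75 + 755/231) + 20 = 71851/5775 + 20 = 187351/5775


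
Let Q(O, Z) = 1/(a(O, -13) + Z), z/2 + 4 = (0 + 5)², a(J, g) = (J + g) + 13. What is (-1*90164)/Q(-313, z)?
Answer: 24434444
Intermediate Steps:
a(J, g) = 13 + J + g
z = 42 (z = -8 + 2*(0 + 5)² = -8 + 2*5² = -8 + 2*25 = -8 + 50 = 42)
Q(O, Z) = 1/(O + Z) (Q(O, Z) = 1/((13 + O - 13) + Z) = 1/(O + Z))
(-1*90164)/Q(-313, z) = (-1*90164)/(1/(-313 + 42)) = -90164/(1/(-271)) = -90164/(-1/271) = -90164*(-271) = 24434444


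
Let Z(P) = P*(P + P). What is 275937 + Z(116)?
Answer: 302849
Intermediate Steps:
Z(P) = 2*P² (Z(P) = P*(2*P) = 2*P²)
275937 + Z(116) = 275937 + 2*116² = 275937 + 2*13456 = 275937 + 26912 = 302849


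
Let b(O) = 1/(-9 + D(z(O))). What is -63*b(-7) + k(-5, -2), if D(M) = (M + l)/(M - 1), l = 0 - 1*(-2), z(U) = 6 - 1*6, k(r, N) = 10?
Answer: 173/11 ≈ 15.727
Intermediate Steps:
z(U) = 0 (z(U) = 6 - 6 = 0)
l = 2 (l = 0 + 2 = 2)
D(M) = (2 + M)/(-1 + M) (D(M) = (M + 2)/(M - 1) = (2 + M)/(-1 + M))
b(O) = -1/11 (b(O) = 1/(-9 + (2 + 0)/(-1 + 0)) = 1/(-9 + 2/(-1)) = 1/(-9 - 1*2) = 1/(-9 - 2) = 1/(-11) = -1/11)
-63*b(-7) + k(-5, -2) = -63*(-1/11) + 10 = 63/11 + 10 = 173/11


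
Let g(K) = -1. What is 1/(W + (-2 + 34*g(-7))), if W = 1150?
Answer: 1/1114 ≈ 0.00089767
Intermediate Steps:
1/(W + (-2 + 34*g(-7))) = 1/(1150 + (-2 + 34*(-1))) = 1/(1150 + (-2 - 34)) = 1/(1150 - 36) = 1/1114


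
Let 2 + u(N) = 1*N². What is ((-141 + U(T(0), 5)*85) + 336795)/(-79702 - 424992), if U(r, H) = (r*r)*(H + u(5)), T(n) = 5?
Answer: -198077/252347 ≈ -0.78494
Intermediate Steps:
u(N) = -2 + N² (u(N) = -2 + 1*N² = -2 + N²)
U(r, H) = r²*(23 + H) (U(r, H) = (r*r)*(H + (-2 + 5²)) = r²*(H + (-2 + 25)) = r²*(H + 23) = r²*(23 + H))
((-141 + U(T(0), 5)*85) + 336795)/(-79702 - 424992) = ((-141 + (5²*(23 + 5))*85) + 336795)/(-79702 - 424992) = ((-141 + (25*28)*85) + 336795)/(-504694) = ((-141 + 700*85) + 336795)*(-1/504694) = ((-141 + 59500) + 336795)*(-1/504694) = (59359 + 336795)*(-1/504694) = 396154*(-1/504694) = -198077/252347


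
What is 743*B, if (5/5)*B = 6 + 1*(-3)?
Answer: 2229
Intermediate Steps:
B = 3 (B = 6 + 1*(-3) = 6 - 3 = 3)
743*B = 743*3 = 2229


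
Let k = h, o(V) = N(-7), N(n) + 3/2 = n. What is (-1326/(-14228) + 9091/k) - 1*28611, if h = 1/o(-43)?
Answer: -376630835/3557 ≈ -1.0588e+5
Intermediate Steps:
N(n) = -3/2 + n
o(V) = -17/2 (o(V) = -3/2 - 7 = -17/2)
h = -2/17 (h = 1/(-17/2) = -2/17 ≈ -0.11765)
k = -2/17 ≈ -0.11765
(-1326/(-14228) + 9091/k) - 1*28611 = (-1326/(-14228) + 9091/(-2/17)) - 1*28611 = (-1326*(-1/14228) + 9091*(-17/2)) - 28611 = (663/7114 - 154547/2) - 28611 = -274861508/3557 - 28611 = -376630835/3557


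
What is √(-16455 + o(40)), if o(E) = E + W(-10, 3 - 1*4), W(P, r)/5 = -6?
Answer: I*√16445 ≈ 128.24*I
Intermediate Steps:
W(P, r) = -30 (W(P, r) = 5*(-6) = -30)
o(E) = -30 + E (o(E) = E - 30 = -30 + E)
√(-16455 + o(40)) = √(-16455 + (-30 + 40)) = √(-16455 + 10) = √(-16445) = I*√16445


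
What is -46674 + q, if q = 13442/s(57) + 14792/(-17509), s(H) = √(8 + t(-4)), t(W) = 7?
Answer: -817229858/17509 + 13442*√15/15 ≈ -43204.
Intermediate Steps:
s(H) = √15 (s(H) = √(8 + 7) = √15)
q = -14792/17509 + 13442*√15/15 (q = 13442/(√15) + 14792/(-17509) = 13442*(√15/15) + 14792*(-1/17509) = 13442*√15/15 - 14792/17509 = -14792/17509 + 13442*√15/15 ≈ 3469.9)
-46674 + q = -46674 + (-14792/17509 + 13442*√15/15) = -817229858/17509 + 13442*√15/15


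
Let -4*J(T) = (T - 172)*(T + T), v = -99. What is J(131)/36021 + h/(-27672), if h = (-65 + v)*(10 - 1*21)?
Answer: 129601/13844071 ≈ 0.0093615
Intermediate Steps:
h = 1804 (h = (-65 - 99)*(10 - 1*21) = -164*(10 - 21) = -164*(-11) = 1804)
J(T) = -T*(-172 + T)/2 (J(T) = -(T - 172)*(T + T)/4 = -(-172 + T)*2*T/4 = -T*(-172 + T)/2)
J(131)/36021 + h/(-27672) = ((½)*131*(172 - 1*131))/36021 + 1804/(-27672) = ((½)*131*(172 - 131))*(1/36021) + 1804*(-1/27672) = ((½)*131*41)*(1/36021) - 451/6918 = (5371/2)*(1/36021) - 451/6918 = 5371/72042 - 451/6918 = 129601/13844071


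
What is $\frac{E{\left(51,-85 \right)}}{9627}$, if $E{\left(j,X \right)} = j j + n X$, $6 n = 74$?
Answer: $\frac{4658}{28881} \approx 0.16128$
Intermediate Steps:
$n = \frac{37}{3}$ ($n = \frac{1}{6} \cdot 74 = \frac{37}{3} \approx 12.333$)
$E{\left(j,X \right)} = j^{2} + \frac{37 X}{3}$ ($E{\left(j,X \right)} = j j + \frac{37 X}{3} = j^{2} + \frac{37 X}{3}$)
$\frac{E{\left(51,-85 \right)}}{9627} = \frac{51^{2} + \frac{37}{3} \left(-85\right)}{9627} = \left(2601 - \frac{3145}{3}\right) \frac{1}{9627} = \frac{4658}{3} \cdot \frac{1}{9627} = \frac{4658}{28881}$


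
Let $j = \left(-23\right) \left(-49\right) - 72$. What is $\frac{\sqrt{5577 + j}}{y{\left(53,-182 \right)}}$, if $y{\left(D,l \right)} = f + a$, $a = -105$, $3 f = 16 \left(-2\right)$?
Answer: $- \frac{6 \sqrt{1658}}{347} \approx -0.70407$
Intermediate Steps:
$f = - \frac{32}{3}$ ($f = \frac{16 \left(-2\right)}{3} = \frac{1}{3} \left(-32\right) = - \frac{32}{3} \approx -10.667$)
$y{\left(D,l \right)} = - \frac{347}{3}$ ($y{\left(D,l \right)} = - \frac{32}{3} - 105 = - \frac{347}{3}$)
$j = 1055$ ($j = 1127 - 72 = 1055$)
$\frac{\sqrt{5577 + j}}{y{\left(53,-182 \right)}} = \frac{\sqrt{5577 + 1055}}{- \frac{347}{3}} = \sqrt{6632} \left(- \frac{3}{347}\right) = 2 \sqrt{1658} \left(- \frac{3}{347}\right) = - \frac{6 \sqrt{1658}}{347}$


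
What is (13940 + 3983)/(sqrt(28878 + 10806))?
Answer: 17923*sqrt(9921)/19842 ≈ 89.971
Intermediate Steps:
(13940 + 3983)/(sqrt(28878 + 10806)) = 17923/(sqrt(39684)) = 17923/((2*sqrt(9921))) = 17923*(sqrt(9921)/19842) = 17923*sqrt(9921)/19842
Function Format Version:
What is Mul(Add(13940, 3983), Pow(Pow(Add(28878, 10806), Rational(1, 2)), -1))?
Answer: Mul(Rational(17923, 19842), Pow(9921, Rational(1, 2))) ≈ 89.971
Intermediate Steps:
Mul(Add(13940, 3983), Pow(Pow(Add(28878, 10806), Rational(1, 2)), -1)) = Mul(17923, Pow(Pow(39684, Rational(1, 2)), -1)) = Mul(17923, Pow(Mul(2, Pow(9921, Rational(1, 2))), -1)) = Mul(17923, Mul(Rational(1, 19842), Pow(9921, Rational(1, 2)))) = Mul(Rational(17923, 19842), Pow(9921, Rational(1, 2)))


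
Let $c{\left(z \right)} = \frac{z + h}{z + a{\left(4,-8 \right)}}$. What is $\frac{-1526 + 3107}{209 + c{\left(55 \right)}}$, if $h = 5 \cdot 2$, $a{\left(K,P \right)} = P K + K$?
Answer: $\frac{42687}{5708} \approx 7.4785$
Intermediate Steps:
$a{\left(K,P \right)} = K + K P$ ($a{\left(K,P \right)} = K P + K = K + K P$)
$h = 10$
$c{\left(z \right)} = \frac{10 + z}{-28 + z}$ ($c{\left(z \right)} = \frac{z + 10}{z + 4 \left(1 - 8\right)} = \frac{10 + z}{z + 4 \left(-7\right)} = \frac{10 + z}{z - 28} = \frac{10 + z}{-28 + z}$)
$\frac{-1526 + 3107}{209 + c{\left(55 \right)}} = \frac{-1526 + 3107}{209 + \frac{10 + 55}{-28 + 55}} = \frac{1581}{209 + \frac{1}{27} \cdot 65} = \frac{1581}{209 + \frac{65}{27}} = \frac{1581}{\frac{5708}{27}} = 1581 \cdot \frac{27}{5708} = \frac{42687}{5708}$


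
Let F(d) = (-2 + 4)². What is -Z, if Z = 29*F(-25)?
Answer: -116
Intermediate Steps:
F(d) = 4 (F(d) = 2² = 4)
Z = 116 (Z = 29*4 = 116)
-Z = -1*116 = -116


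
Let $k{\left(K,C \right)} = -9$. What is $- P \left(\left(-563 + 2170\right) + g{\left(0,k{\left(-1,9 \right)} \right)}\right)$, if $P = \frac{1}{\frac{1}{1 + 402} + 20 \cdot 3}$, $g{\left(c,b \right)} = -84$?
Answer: $- \frac{613769}{24181} \approx -25.382$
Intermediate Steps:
$P = \frac{403}{24181}$ ($P = \frac{1}{\frac{1}{403} + 60} = \frac{1}{\frac{24181}{403}} = \frac{403}{24181} \approx 0.016666$)
$- P \left(\left(-563 + 2170\right) + g{\left(0,k{\left(-1,9 \right)} \right)}\right) = - \frac{403 \left(\left(-563 + 2170\right) - 84\right)}{24181} = - \frac{403 \left(1607 - 84\right)}{24181} = - \frac{403 \cdot 1523}{24181} = \left(-1\right) \frac{613769}{24181} = - \frac{613769}{24181}$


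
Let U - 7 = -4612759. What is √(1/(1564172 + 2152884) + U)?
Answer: I*√995814257632788769/464632 ≈ 2147.7*I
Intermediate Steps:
U = -4612752 (U = 7 - 4612759 = -4612752)
√(1/(1564172 + 2152884) + U) = √(1/(1564172 + 2152884) - 4612752) = √(1/3717056 - 4612752) = √(-17145857498111/3717056) = I*√995814257632788769/464632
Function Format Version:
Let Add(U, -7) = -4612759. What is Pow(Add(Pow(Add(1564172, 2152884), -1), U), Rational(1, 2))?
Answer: Mul(Rational(1, 464632), I, Pow(995814257632788769, Rational(1, 2))) ≈ Mul(2147.7, I)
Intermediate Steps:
U = -4612752 (U = Add(7, -4612759) = -4612752)
Pow(Add(Pow(Add(1564172, 2152884), -1), U), Rational(1, 2)) = Pow(Add(Pow(Add(1564172, 2152884), -1), -4612752), Rational(1, 2)) = Pow(Add(Pow(3717056, -1), -4612752), Rational(1, 2)) = Pow(Add(Rational(1, 3717056), -4612752), Rational(1, 2)) = Pow(Rational(-17145857498111, 3717056), Rational(1, 2)) = Mul(Rational(1, 464632), I, Pow(995814257632788769, Rational(1, 2)))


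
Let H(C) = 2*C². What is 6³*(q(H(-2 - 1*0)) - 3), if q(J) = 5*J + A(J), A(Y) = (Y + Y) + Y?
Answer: 13176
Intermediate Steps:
A(Y) = 3*Y (A(Y) = 2*Y + Y = 3*Y)
q(J) = 8*J (q(J) = 5*J + 3*J = 8*J)
6³*(q(H(-2 - 1*0)) - 3) = 6³*(8*(2*(-2 - 1*0)²) - 3) = 216*(8*(2*(-2 + 0)²) - 3) = 216*(8*(2*(-2)²) - 3) = 216*(8*(2*4) - 3) = 216*(8*8 - 3) = 216*(64 - 3) = 216*61 = 13176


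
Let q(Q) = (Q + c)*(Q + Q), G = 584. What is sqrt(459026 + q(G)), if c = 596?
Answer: sqrt(1837266) ≈ 1355.5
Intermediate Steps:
q(Q) = 2*Q*(596 + Q) (q(Q) = (Q + 596)*(Q + Q) = (596 + Q)*(2*Q) = 2*Q*(596 + Q))
sqrt(459026 + q(G)) = sqrt(459026 + 2*584*(596 + 584)) = sqrt(459026 + 2*584*1180) = sqrt(459026 + 1378240) = sqrt(1837266)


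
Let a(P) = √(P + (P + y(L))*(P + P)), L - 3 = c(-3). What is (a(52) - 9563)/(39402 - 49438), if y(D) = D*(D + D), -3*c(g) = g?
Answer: 9563/10036 - √13/386 ≈ 0.94353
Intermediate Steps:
c(g) = -g/3
L = 4 (L = 3 - ⅓*(-3) = 3 + 1 = 4)
y(D) = 2*D² (y(D) = D*(2*D) = 2*D²)
a(P) = √(P + 2*P*(32 + P)) (a(P) = √(P + (P + 2*4²)*(P + P)) = √(P + (P + 2*16)*(2*P)) = √(P + (P + 32)*(2*P)) = √(P + (32 + P)*(2*P)) = √(P + 2*P*(32 + P)))
(a(52) - 9563)/(39402 - 49438) = (√(52*(65 + 2*52)) - 9563)/(39402 - 49438) = (√(52*(65 + 104)) - 9563)/(-10036) = (√(52*169) - 9563)*(-1/10036) = (√8788 - 9563)*(-1/10036) = (26*√13 - 9563)*(-1/10036) = (-9563 + 26*√13)*(-1/10036) = 9563/10036 - √13/386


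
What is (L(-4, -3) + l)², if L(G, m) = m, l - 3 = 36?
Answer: 1296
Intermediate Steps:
l = 39 (l = 3 + 36 = 39)
(L(-4, -3) + l)² = (-3 + 39)² = 36² = 1296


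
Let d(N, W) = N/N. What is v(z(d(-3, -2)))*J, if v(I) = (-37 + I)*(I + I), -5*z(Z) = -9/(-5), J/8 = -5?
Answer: -134496/125 ≈ -1076.0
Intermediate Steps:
d(N, W) = 1
J = -40 (J = 8*(-5) = -40)
z(Z) = -9/25 (z(Z) = -(-9)/(5*(-5)) = -(-9)*(-1)/(5*5) = -⅕*9/5 = -9/25)
v(I) = 2*I*(-37 + I) (v(I) = (-37 + I)*(2*I) = 2*I*(-37 + I))
v(z(d(-3, -2)))*J = (2*(-9/25)*(-37 - 9/25))*(-40) = (2*(-9/25)*(-934/25))*(-40) = (16812/625)*(-40) = -134496/125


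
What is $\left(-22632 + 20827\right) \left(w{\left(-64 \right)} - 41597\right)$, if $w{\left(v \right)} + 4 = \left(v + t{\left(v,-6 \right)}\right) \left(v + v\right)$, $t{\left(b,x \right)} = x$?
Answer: $58917005$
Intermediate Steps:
$w{\left(v \right)} = -4 + 2 v \left(-6 + v\right)$ ($w{\left(v \right)} = -4 + \left(v - 6\right) \left(v + v\right) = -4 + \left(-6 + v\right) 2 v = -4 + 2 v \left(-6 + v\right)$)
$\left(-22632 + 20827\right) \left(w{\left(-64 \right)} - 41597\right) = \left(-22632 + 20827\right) \left(\left(-4 - -768 + 2 \left(-64\right)^{2}\right) - 41597\right) = - 1805 \left(\left(-4 + 768 + 2 \cdot 4096\right) - 41597\right) = - 1805 \left(\left(-4 + 768 + 8192\right) - 41597\right) = - 1805 \left(8956 - 41597\right) = \left(-1805\right) \left(-32641\right) = 58917005$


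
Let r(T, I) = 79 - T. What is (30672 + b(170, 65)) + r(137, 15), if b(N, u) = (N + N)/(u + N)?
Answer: 1438926/47 ≈ 30615.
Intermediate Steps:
b(N, u) = 2*N/(N + u) (b(N, u) = (2*N)/(N + u) = 2*N/(N + u))
(30672 + b(170, 65)) + r(137, 15) = (30672 + 2*170/(170 + 65)) + (79 - 1*137) = (30672 + 2*170/235) + (79 - 137) = (30672 + 2*170*(1/235)) - 58 = (30672 + 68/47) - 58 = 1441652/47 - 58 = 1438926/47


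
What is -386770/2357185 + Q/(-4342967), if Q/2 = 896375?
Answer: -1181114551068/2047435333579 ≈ -0.57687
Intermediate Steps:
Q = 1792750 (Q = 2*896375 = 1792750)
-386770/2357185 + Q/(-4342967) = -386770/2357185 + 1792750/(-4342967) = -386770*1/2357185 + 1792750*(-1/4342967) = -77354/471437 - 1792750/4342967 = -1181114551068/2047435333579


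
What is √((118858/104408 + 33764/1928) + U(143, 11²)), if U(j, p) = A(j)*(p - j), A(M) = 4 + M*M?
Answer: I*√17805056385526481423/6290582 ≈ 670.78*I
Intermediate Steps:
A(M) = 4 + M²
U(j, p) = (4 + j²)*(p - j)
√((118858/104408 + 33764/1928) + U(143, 11²)) = √((118858/104408 + 33764/1928) - (4 + 143²)*(143 - 1*11²)) = √((118858*(1/104408) + 33764*(1/1928)) - (4 + 20449)*(143 - 1*121)) = √((59429/52204 + 8441/482) - 1*20453*(143 - 121)) = √(234649371/12581164 - 1*20453*22) = √(234649371/12581164 - 449966) = √(-5660861391053/12581164) = I*√17805056385526481423/6290582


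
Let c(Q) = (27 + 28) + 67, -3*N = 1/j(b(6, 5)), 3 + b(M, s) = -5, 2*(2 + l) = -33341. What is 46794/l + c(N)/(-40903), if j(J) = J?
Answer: -1277366018/454636845 ≈ -2.8096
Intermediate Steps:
l = -33345/2 (l = -2 + (½)*(-33341) = -2 - 33341/2 = -33345/2 ≈ -16673.)
b(M, s) = -8 (b(M, s) = -3 - 5 = -8)
N = 1/24 (N = -⅓/(-8) = -⅓*(-⅛) = 1/24 ≈ 0.041667)
c(Q) = 122 (c(Q) = 55 + 67 = 122)
46794/l + c(N)/(-40903) = 46794/(-33345/2) + 122/(-40903) = 46794*(-2/33345) + 122*(-1/40903) = -31196/11115 - 122/40903 = -1277366018/454636845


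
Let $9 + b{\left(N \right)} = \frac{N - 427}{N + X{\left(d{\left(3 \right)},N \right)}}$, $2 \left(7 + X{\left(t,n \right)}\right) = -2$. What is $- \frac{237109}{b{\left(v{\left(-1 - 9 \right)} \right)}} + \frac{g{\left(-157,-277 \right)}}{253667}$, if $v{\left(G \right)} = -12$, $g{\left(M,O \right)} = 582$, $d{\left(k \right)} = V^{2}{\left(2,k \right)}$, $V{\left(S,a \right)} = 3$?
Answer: $- \frac{1202934423322}{65699753} \approx -18310.0$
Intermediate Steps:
$d{\left(k \right)} = 9$ ($d{\left(k \right)} = 3^{2} = 9$)
$X{\left(t,n \right)} = -8$ ($X{\left(t,n \right)} = -7 + \frac{1}{2} \left(-2\right) = -7 - 1 = -8$)
$b{\left(N \right)} = -9 + \frac{-427 + N}{-8 + N}$ ($b{\left(N \right)} = -9 + \frac{N - 427}{N - 8} = -9 + \frac{-427 + N}{-8 + N}$)
$- \frac{237109}{b{\left(v{\left(-1 - 9 \right)} \right)}} + \frac{g{\left(-157,-277 \right)}}{253667} = - \frac{237109}{\frac{1}{-8 - 12} \left(-355 - -96\right)} + \frac{582}{253667} = - \frac{237109}{\frac{1}{-20} \left(-355 + 96\right)} + 582 \cdot \frac{1}{253667} = - \frac{237109}{\left(- \frac{1}{20}\right) \left(-259\right)} + \frac{582}{253667} = - \frac{237109}{\frac{259}{20}} + \frac{582}{253667} = \left(-237109\right) \frac{20}{259} + \frac{582}{253667} = - \frac{4742180}{259} + \frac{582}{253667} = - \frac{1202934423322}{65699753}$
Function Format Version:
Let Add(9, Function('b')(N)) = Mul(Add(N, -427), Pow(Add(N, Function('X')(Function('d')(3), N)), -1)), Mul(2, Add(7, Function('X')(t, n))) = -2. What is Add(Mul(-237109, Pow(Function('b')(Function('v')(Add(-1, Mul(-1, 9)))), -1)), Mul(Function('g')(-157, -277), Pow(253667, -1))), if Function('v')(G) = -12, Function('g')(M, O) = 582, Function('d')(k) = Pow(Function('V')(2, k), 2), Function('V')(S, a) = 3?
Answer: Rational(-1202934423322, 65699753) ≈ -18310.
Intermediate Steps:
Function('d')(k) = 9 (Function('d')(k) = Pow(3, 2) = 9)
Function('X')(t, n) = -8 (Function('X')(t, n) = Add(-7, Mul(Rational(1, 2), -2)) = Add(-7, -1) = -8)
Function('b')(N) = Add(-9, Mul(Pow(Add(-8, N), -1), Add(-427, N))) (Function('b')(N) = Add(-9, Mul(Add(N, -427), Pow(Add(N, -8), -1))) = Add(-9, Mul(Add(-427, N), Pow(Add(-8, N), -1))) = Add(-9, Mul(Pow(Add(-8, N), -1), Add(-427, N))))
Add(Mul(-237109, Pow(Function('b')(Function('v')(Add(-1, Mul(-1, 9)))), -1)), Mul(Function('g')(-157, -277), Pow(253667, -1))) = Add(Mul(-237109, Pow(Mul(Pow(Add(-8, -12), -1), Add(-355, Mul(-8, -12))), -1)), Mul(582, Pow(253667, -1))) = Add(Mul(-237109, Pow(Mul(Pow(-20, -1), Add(-355, 96)), -1)), Mul(582, Rational(1, 253667))) = Add(Mul(-237109, Pow(Mul(Rational(-1, 20), -259), -1)), Rational(582, 253667)) = Add(Mul(-237109, Pow(Rational(259, 20), -1)), Rational(582, 253667)) = Add(Mul(-237109, Rational(20, 259)), Rational(582, 253667)) = Add(Rational(-4742180, 259), Rational(582, 253667)) = Rational(-1202934423322, 65699753)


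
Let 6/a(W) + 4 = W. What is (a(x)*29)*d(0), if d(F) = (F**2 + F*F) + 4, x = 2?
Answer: -348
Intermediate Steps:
a(W) = 6/(-4 + W)
d(F) = 4 + 2*F**2 (d(F) = (F**2 + F**2) + 4 = 2*F**2 + 4 = 4 + 2*F**2)
(a(x)*29)*d(0) = ((6/(-4 + 2))*29)*(4 + 2*0**2) = ((6/(-2))*29)*(4 + 2*0) = ((6*(-1/2))*29)*(4 + 0) = -3*29*4 = -87*4 = -348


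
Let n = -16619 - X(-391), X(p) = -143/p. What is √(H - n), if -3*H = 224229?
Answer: 33*I*√8159779/391 ≈ 241.09*I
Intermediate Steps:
H = -74743 (H = -⅓*224229 = -74743)
n = -6498172/391 (n = -16619 - (-143)/(-391) = -16619 - (-143)*(-1)/391 = -16619 - 1*143/391 = -16619 - 143/391 = -6498172/391 ≈ -16619.)
√(H - n) = √(-74743 - 1*(-6498172/391)) = √(-74743 + 6498172/391) = √(-22726341/391) = 33*I*√8159779/391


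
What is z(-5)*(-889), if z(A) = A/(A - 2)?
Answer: -635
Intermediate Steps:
z(A) = A/(-2 + A)
z(-5)*(-889) = -5/(-2 - 5)*(-889) = -5/(-7)*(-889) = -5*(-⅐)*(-889) = (5/7)*(-889) = -635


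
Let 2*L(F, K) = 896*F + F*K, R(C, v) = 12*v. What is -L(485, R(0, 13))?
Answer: -255110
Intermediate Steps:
L(F, K) = 448*F + F*K/2 (L(F, K) = (896*F + F*K)/2 = 448*F + F*K/2)
-L(485, R(0, 13)) = -485*(896 + 12*13)/2 = -485*(896 + 156)/2 = -485*1052/2 = -1*255110 = -255110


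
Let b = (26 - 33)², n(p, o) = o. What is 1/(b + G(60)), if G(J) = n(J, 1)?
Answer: 1/50 ≈ 0.020000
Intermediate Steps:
G(J) = 1
b = 49 (b = (-7)² = 49)
1/(b + G(60)) = 1/(49 + 1) = 1/50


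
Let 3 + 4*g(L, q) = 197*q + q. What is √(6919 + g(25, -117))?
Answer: √4507/2 ≈ 33.567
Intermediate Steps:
g(L, q) = -¾ + 99*q/2 (g(L, q) = -¾ + (197*q + q)/4 = -¾ + (198*q)/4 = -¾ + 99*q/2)
√(6919 + g(25, -117)) = √(6919 + (-¾ + (99/2)*(-117))) = √(6919 + (-¾ - 11583/2)) = √(6919 - 23169/4) = √(4507/4) = √4507/2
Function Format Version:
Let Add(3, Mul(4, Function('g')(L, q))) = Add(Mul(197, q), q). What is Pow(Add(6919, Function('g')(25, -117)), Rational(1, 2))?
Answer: Mul(Rational(1, 2), Pow(4507, Rational(1, 2))) ≈ 33.567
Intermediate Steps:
Function('g')(L, q) = Add(Rational(-3, 4), Mul(Rational(99, 2), q)) (Function('g')(L, q) = Add(Rational(-3, 4), Mul(Rational(1, 4), Add(Mul(197, q), q))) = Add(Rational(-3, 4), Mul(Rational(1, 4), Mul(198, q))) = Add(Rational(-3, 4), Mul(Rational(99, 2), q)))
Pow(Add(6919, Function('g')(25, -117)), Rational(1, 2)) = Pow(Add(6919, Add(Rational(-3, 4), Mul(Rational(99, 2), -117))), Rational(1, 2)) = Pow(Add(6919, Add(Rational(-3, 4), Rational(-11583, 2))), Rational(1, 2)) = Pow(Add(6919, Rational(-23169, 4)), Rational(1, 2)) = Pow(Rational(4507, 4), Rational(1, 2)) = Mul(Rational(1, 2), Pow(4507, Rational(1, 2)))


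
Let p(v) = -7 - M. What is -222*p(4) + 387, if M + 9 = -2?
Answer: -501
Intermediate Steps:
M = -11 (M = -9 - 2 = -11)
p(v) = 4 (p(v) = -7 - 1*(-11) = -7 + 11 = 4)
-222*p(4) + 387 = -222*4 + 387 = -888 + 387 = -501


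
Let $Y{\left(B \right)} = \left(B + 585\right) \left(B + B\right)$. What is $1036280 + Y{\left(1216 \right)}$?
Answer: $5416312$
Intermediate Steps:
$Y{\left(B \right)} = 2 B \left(585 + B\right)$ ($Y{\left(B \right)} = \left(585 + B\right) 2 B = 2 B \left(585 + B\right)$)
$1036280 + Y{\left(1216 \right)} = 1036280 + 2 \cdot 1216 \left(585 + 1216\right) = 1036280 + 2 \cdot 1216 \cdot 1801 = 1036280 + 4380032 = 5416312$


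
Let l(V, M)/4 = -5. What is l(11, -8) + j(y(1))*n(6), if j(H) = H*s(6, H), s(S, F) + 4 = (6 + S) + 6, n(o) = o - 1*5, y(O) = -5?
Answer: -90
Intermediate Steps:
n(o) = -5 + o (n(o) = o - 5 = -5 + o)
l(V, M) = -20 (l(V, M) = 4*(-5) = -20)
s(S, F) = 8 + S (s(S, F) = -4 + ((6 + S) + 6) = -4 + (12 + S) = 8 + S)
j(H) = 14*H (j(H) = H*(8 + 6) = H*14 = 14*H)
l(11, -8) + j(y(1))*n(6) = -20 + (14*(-5))*(-5 + 6) = -20 - 70*1 = -20 - 70 = -90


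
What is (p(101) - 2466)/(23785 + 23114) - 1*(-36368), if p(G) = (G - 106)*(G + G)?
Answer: 1705619356/46899 ≈ 36368.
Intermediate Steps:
p(G) = 2*G*(-106 + G) (p(G) = (-106 + G)*(2*G) = 2*G*(-106 + G))
(p(101) - 2466)/(23785 + 23114) - 1*(-36368) = (2*101*(-106 + 101) - 2466)/(23785 + 23114) - 1*(-36368) = (2*101*(-5) - 2466)/46899 + 36368 = (-1010 - 2466)*(1/46899) + 36368 = -3476*1/46899 + 36368 = -3476/46899 + 36368 = 1705619356/46899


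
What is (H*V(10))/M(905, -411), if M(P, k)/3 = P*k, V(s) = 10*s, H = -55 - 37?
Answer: 1840/223173 ≈ 0.0082447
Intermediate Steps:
H = -92
M(P, k) = 3*P*k (M(P, k) = 3*(P*k) = 3*P*k)
(H*V(10))/M(905, -411) = (-920*10)/((3*905*(-411))) = -92*100/(-1115865) = -9200*(-1/1115865) = 1840/223173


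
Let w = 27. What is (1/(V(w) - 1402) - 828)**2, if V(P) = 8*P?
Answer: 964341676081/1406596 ≈ 6.8559e+5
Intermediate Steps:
(1/(V(w) - 1402) - 828)**2 = (1/(8*27 - 1402) - 828)**2 = (1/(216 - 1402) - 828)**2 = (1/(-1186) - 828)**2 = (-1/1186 - 828)**2 = (-982009/1186)**2 = 964341676081/1406596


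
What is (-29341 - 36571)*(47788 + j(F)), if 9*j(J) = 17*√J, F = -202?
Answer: -3149802656 - 1120504*I*√202/9 ≈ -3.1498e+9 - 1.7695e+6*I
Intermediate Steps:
j(J) = 17*√J/9 (j(J) = (17*√J)/9 = 17*√J/9)
(-29341 - 36571)*(47788 + j(F)) = (-29341 - 36571)*(47788 + 17*√(-202)/9) = -65912*(47788 + 17*(I*√202)/9) = -65912*(47788 + 17*I*√202/9) = -3149802656 - 1120504*I*√202/9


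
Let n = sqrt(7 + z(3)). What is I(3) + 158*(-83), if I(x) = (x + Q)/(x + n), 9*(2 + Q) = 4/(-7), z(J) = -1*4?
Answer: -1652305/126 - 59*sqrt(3)/378 ≈ -13114.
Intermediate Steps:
z(J) = -4
Q = -130/63 (Q = -2 + (4/(-7))/9 = -2 + (4*(-1/7))/9 = -2 + (1/9)*(-4/7) = -2 - 4/63 = -130/63 ≈ -2.0635)
n = sqrt(3) (n = sqrt(7 - 4) = sqrt(3) ≈ 1.7320)
I(x) = (-130/63 + x)/(x + sqrt(3)) (I(x) = (x - 130/63)/(x + sqrt(3)) = (-130/63 + x)/(x + sqrt(3)))
I(3) + 158*(-83) = (-130/63 + 3)/(3 + sqrt(3)) + 158*(-83) = (59/63)/(3 + sqrt(3)) - 13114 = 59/(63*(3 + sqrt(3))) - 13114 = -13114 + 59/(63*(3 + sqrt(3)))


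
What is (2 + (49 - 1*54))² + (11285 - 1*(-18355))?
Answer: 29649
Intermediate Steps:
(2 + (49 - 1*54))² + (11285 - 1*(-18355)) = (2 + (49 - 54))² + (11285 + 18355) = (2 - 5)² + 29640 = (-3)² + 29640 = 9 + 29640 = 29649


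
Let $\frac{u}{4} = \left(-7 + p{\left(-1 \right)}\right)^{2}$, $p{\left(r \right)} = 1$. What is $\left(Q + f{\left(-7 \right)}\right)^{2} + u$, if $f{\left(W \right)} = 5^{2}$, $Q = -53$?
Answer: $928$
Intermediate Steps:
$u = 144$ ($u = 4 \left(-7 + 1\right)^{2} = 4 \left(-6\right)^{2} = 4 \cdot 36 = 144$)
$f{\left(W \right)} = 25$
$\left(Q + f{\left(-7 \right)}\right)^{2} + u = \left(-53 + 25\right)^{2} + 144 = \left(-28\right)^{2} + 144 = 784 + 144 = 928$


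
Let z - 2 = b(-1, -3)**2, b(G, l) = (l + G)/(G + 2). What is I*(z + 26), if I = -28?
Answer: -1232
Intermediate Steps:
b(G, l) = (G + l)/(2 + G)
z = 18 (z = 2 + ((-1 - 3)/(2 - 1))**2 = 2 + (-4/1)**2 = 2 + (1*(-4))**2 = 2 + (-4)**2 = 2 + 16 = 18)
I*(z + 26) = -28*(18 + 26) = -28*44 = -1232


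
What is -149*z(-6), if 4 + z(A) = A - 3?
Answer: 1937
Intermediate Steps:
z(A) = -7 + A (z(A) = -4 + (A - 3) = -4 + (-3 + A) = -7 + A)
-149*z(-6) = -149*(-7 - 6) = -149*(-13) = 1937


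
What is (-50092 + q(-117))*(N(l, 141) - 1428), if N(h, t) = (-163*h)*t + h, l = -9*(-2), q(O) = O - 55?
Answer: 20864787456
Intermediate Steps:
q(O) = -55 + O
l = 18
N(h, t) = h - 163*h*t (N(h, t) = -163*h*t + h = h - 163*h*t)
(-50092 + q(-117))*(N(l, 141) - 1428) = (-50092 + (-55 - 117))*(18*(1 - 163*141) - 1428) = (-50092 - 172)*(18*(1 - 22983) - 1428) = -50264*(18*(-22982) - 1428) = -50264*(-413676 - 1428) = -50264*(-415104) = 20864787456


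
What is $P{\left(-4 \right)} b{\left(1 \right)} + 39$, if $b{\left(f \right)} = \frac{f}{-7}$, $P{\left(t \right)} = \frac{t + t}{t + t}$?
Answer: $\frac{272}{7} \approx 38.857$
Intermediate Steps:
$P{\left(t \right)} = 1$ ($P{\left(t \right)} = \frac{2 t}{2 t} = 2 t \frac{1}{2 t} = 1$)
$b{\left(f \right)} = - \frac{f}{7}$ ($b{\left(f \right)} = f \left(- \frac{1}{7}\right) = - \frac{f}{7}$)
$P{\left(-4 \right)} b{\left(1 \right)} + 39 = 1 \left(\left(- \frac{1}{7}\right) 1\right) + 39 = 1 \left(- \frac{1}{7}\right) + 39 = - \frac{1}{7} + 39 = \frac{272}{7}$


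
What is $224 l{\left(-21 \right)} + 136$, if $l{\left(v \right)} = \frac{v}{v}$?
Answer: $360$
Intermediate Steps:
$l{\left(v \right)} = 1$
$224 l{\left(-21 \right)} + 136 = 224 \cdot 1 + 136 = 224 + 136 = 360$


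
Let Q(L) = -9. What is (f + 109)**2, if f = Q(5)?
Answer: 10000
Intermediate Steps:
f = -9
(f + 109)**2 = (-9 + 109)**2 = 100**2 = 10000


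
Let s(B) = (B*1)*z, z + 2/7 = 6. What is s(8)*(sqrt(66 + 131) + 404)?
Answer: 129280/7 + 320*sqrt(197)/7 ≈ 19110.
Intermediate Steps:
z = 40/7 (z = -2/7 + 6 = 40/7 ≈ 5.7143)
s(B) = 40*B/7 (s(B) = (B*1)*(40/7) = B*(40/7) = 40*B/7)
s(8)*(sqrt(66 + 131) + 404) = ((40/7)*8)*(sqrt(66 + 131) + 404) = 320*(sqrt(197) + 404)/7 = 320*(404 + sqrt(197))/7 = 129280/7 + 320*sqrt(197)/7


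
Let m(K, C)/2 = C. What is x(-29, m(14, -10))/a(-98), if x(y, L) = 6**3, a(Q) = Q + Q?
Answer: -54/49 ≈ -1.1020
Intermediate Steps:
m(K, C) = 2*C
a(Q) = 2*Q
x(y, L) = 216
x(-29, m(14, -10))/a(-98) = 216/((2*(-98))) = 216/(-196) = 216*(-1/196) = -54/49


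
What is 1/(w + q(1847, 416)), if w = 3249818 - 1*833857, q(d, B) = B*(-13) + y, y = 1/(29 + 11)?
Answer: 40/96422121 ≈ 4.1484e-7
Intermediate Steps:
y = 1/40 ≈ 0.025000
q(d, B) = 1/40 - 13*B (q(d, B) = B*(-13) + 1/40 = -13*B + 1/40 = 1/40 - 13*B)
w = 2415961 (w = 3249818 - 833857 = 2415961)
1/(w + q(1847, 416)) = 1/(2415961 + (1/40 - 13*416)) = 1/(2415961 + (1/40 - 5408)) = 1/(2415961 - 216319/40) = 1/(96422121/40) = 40/96422121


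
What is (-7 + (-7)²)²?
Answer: 1764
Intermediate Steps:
(-7 + (-7)²)² = (-7 + 49)² = 42² = 1764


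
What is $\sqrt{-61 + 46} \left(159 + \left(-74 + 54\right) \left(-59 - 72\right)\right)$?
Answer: $2779 i \sqrt{15} \approx 10763.0 i$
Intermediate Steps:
$\sqrt{-61 + 46} \left(159 + \left(-74 + 54\right) \left(-59 - 72\right)\right) = \sqrt{-15} \left(159 - -2620\right) = i \sqrt{15} \left(159 + 2620\right) = i \sqrt{15} \cdot 2779 = 2779 i \sqrt{15}$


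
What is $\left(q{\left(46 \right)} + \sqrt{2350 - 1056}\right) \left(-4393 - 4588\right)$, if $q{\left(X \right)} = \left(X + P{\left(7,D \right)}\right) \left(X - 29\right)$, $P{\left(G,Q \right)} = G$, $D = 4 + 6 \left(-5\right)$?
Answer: $-8091881 - 8981 \sqrt{1294} \approx -8.4149 \cdot 10^{6}$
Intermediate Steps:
$D = -26$ ($D = 4 - 30 = -26$)
$q{\left(X \right)} = \left(-29 + X\right) \left(7 + X\right)$ ($q{\left(X \right)} = \left(X + 7\right) \left(X - 29\right) = \left(7 + X\right) \left(-29 + X\right) = \left(-29 + X\right) \left(7 + X\right)$)
$\left(q{\left(46 \right)} + \sqrt{2350 - 1056}\right) \left(-4393 - 4588\right) = \left(\left(-203 + 46^{2} - 1012\right) + \sqrt{2350 - 1056}\right) \left(-4393 - 4588\right) = \left(\left(-203 + 2116 - 1012\right) + \sqrt{1294}\right) \left(-8981\right) = \left(901 + \sqrt{1294}\right) \left(-8981\right) = -8091881 - 8981 \sqrt{1294}$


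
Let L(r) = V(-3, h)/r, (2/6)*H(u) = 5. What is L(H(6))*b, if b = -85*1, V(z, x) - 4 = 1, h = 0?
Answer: -85/3 ≈ -28.333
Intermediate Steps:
V(z, x) = 5 (V(z, x) = 4 + 1 = 5)
H(u) = 15 (H(u) = 3*5 = 15)
L(r) = 5/r
b = -85
L(H(6))*b = (5/15)*(-85) = (5*(1/15))*(-85) = (1/3)*(-85) = -85/3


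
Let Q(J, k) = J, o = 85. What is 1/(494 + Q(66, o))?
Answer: 1/560 ≈ 0.0017857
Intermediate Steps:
1/(494 + Q(66, o)) = 1/(494 + 66) = 1/560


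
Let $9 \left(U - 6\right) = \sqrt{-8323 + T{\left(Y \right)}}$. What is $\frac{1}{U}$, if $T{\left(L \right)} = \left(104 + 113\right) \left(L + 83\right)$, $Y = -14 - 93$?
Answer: $\frac{486}{16447} - \frac{9 i \sqrt{13531}}{16447} \approx 0.029549 - 0.063653 i$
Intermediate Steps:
$Y = -107$ ($Y = -14 - 93 = -107$)
$T{\left(L \right)} = 18011 + 217 L$ ($T{\left(L \right)} = 217 \left(83 + L\right) = 18011 + 217 L$)
$U = 6 + \frac{i \sqrt{13531}}{9}$ ($U = 6 + \frac{\sqrt{-8323 + \left(18011 + 217 \left(-107\right)\right)}}{9} = 6 + \frac{\sqrt{-8323 + \left(18011 - 23219\right)}}{9} = 6 + \frac{\sqrt{-8323 - 5208}}{9} = 6 + \frac{\sqrt{-13531}}{9} = 6 + \frac{i \sqrt{13531}}{9} \approx 6.0 + 12.925 i$)
$\frac{1}{U} = \frac{1}{6 + \frac{i \sqrt{13531}}{9}}$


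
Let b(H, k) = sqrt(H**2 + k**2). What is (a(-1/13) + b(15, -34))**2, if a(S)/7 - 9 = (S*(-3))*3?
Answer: 1011313/169 + 1764*sqrt(1381)/13 ≈ 11027.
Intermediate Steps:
a(S) = 63 - 63*S (a(S) = 63 + 7*((S*(-3))*3) = 63 + 7*(-3*S*3) = 63 + 7*(-9*S) = 63 - 63*S)
(a(-1/13) + b(15, -34))**2 = ((63 - (-63)/13) + sqrt(15**2 + (-34)**2))**2 = ((63 - (-63)/13) + sqrt(225 + 1156))**2 = ((63 - 63*(-1/13)) + sqrt(1381))**2 = ((63 + 63/13) + sqrt(1381))**2 = (882/13 + sqrt(1381))**2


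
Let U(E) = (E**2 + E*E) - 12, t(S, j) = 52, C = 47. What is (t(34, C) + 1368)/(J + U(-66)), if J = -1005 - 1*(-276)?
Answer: 1420/7971 ≈ 0.17815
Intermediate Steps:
U(E) = -12 + 2*E**2 (U(E) = (E**2 + E**2) - 12 = 2*E**2 - 12 = -12 + 2*E**2)
J = -729 (J = -1005 + 276 = -729)
(t(34, C) + 1368)/(J + U(-66)) = (52 + 1368)/(-729 + (-12 + 2*(-66)**2)) = 1420/(-729 + (-12 + 2*4356)) = 1420/(-729 + (-12 + 8712)) = 1420/(-729 + 8700) = 1420/7971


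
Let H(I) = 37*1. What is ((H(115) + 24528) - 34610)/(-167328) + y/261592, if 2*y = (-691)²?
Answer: 760279679/781636896 ≈ 0.97268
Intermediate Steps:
H(I) = 37
y = 477481/2 (y = (½)*(-691)² = (½)*477481 = 477481/2 ≈ 2.3874e+5)
((H(115) + 24528) - 34610)/(-167328) + y/261592 = ((37 + 24528) - 34610)/(-167328) + (477481/2)/261592 = (24565 - 34610)*(-1/167328) + (477481/2)*(1/261592) = -10045*(-1/167328) + 477481/523184 = 1435/23904 + 477481/523184 = 760279679/781636896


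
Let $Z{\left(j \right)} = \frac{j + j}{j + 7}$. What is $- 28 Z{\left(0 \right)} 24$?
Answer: $0$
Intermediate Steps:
$Z{\left(j \right)} = \frac{2 j}{7 + j}$
$- 28 Z{\left(0 \right)} 24 = - 28 \cdot 2 \cdot 0 \frac{1}{7 + 0} \cdot 24 = - 28 \cdot 2 \cdot 0 \cdot \frac{1}{7} \cdot 24 = \left(-28\right) 0 \cdot 24 = 0 \cdot 24 = 0$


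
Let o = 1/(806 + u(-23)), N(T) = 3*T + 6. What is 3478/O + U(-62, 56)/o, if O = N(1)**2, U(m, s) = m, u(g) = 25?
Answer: -4169804/81 ≈ -51479.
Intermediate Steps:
N(T) = 6 + 3*T
O = 81 (O = (6 + 3*1)**2 = (6 + 3)**2 = 9**2 = 81)
o = 1/831 (o = 1/(806 + 25) = 1/831 ≈ 0.0012034)
3478/O + U(-62, 56)/o = 3478/81 - 62/1/831 = 3478*(1/81) - 62*831 = 3478/81 - 51522 = -4169804/81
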